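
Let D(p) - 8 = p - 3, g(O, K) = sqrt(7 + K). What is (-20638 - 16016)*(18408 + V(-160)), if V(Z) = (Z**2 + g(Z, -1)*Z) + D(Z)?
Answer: -1607387862 + 5864640*sqrt(6) ≈ -1.5930e+9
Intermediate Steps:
D(p) = 5 + p (D(p) = 8 + (p - 3) = 8 + (-3 + p) = 5 + p)
V(Z) = 5 + Z + Z**2 + Z*sqrt(6) (V(Z) = (Z**2 + sqrt(7 - 1)*Z) + (5 + Z) = (Z**2 + sqrt(6)*Z) + (5 + Z) = (Z**2 + Z*sqrt(6)) + (5 + Z) = 5 + Z + Z**2 + Z*sqrt(6))
(-20638 - 16016)*(18408 + V(-160)) = (-20638 - 16016)*(18408 + (5 - 160 + (-160)**2 - 160*sqrt(6))) = -36654*(18408 + (5 - 160 + 25600 - 160*sqrt(6))) = -36654*(18408 + (25445 - 160*sqrt(6))) = -36654*(43853 - 160*sqrt(6)) = -1607387862 + 5864640*sqrt(6)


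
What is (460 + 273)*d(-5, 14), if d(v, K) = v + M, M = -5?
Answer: -7330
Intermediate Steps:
d(v, K) = -5 + v (d(v, K) = v - 5 = -5 + v)
(460 + 273)*d(-5, 14) = (460 + 273)*(-5 - 5) = 733*(-10) = -7330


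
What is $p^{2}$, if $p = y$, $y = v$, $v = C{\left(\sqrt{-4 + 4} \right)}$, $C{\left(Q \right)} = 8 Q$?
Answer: $0$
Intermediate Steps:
$v = 0$ ($v = 8 \sqrt{-4 + 4} = 8 \sqrt{0} = 8 \cdot 0 = 0$)
$y = 0$
$p = 0$
$p^{2} = 0^{2} = 0$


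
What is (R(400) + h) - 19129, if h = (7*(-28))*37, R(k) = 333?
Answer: -26048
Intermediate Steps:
h = -7252 (h = -196*37 = -7252)
(R(400) + h) - 19129 = (333 - 7252) - 19129 = -6919 - 19129 = -26048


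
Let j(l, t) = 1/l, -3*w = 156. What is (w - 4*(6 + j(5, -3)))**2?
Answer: 147456/25 ≈ 5898.2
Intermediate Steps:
w = -52 (w = -1/3*156 = -52)
(w - 4*(6 + j(5, -3)))**2 = (-52 - 4*(6 + 1/5))**2 = (-52 - 4*31/5)**2 = (-52 - 124/5)**2 = (-384/5)**2 = 147456/25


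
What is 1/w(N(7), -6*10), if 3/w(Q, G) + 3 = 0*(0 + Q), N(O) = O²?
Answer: -1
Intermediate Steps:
w(Q, G) = -1 (w(Q, G) = 3/(-3 + 0*(0 + Q)) = 3/(-3 + 0*Q) = 3/(-3 + 0) = 3/(-3) = 3*(-⅓) = -1)
1/w(N(7), -6*10) = 1/(-1) = -1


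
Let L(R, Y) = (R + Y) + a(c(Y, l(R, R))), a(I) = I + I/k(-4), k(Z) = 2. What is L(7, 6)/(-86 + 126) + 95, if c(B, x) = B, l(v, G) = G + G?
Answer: 1911/20 ≈ 95.550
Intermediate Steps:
l(v, G) = 2*G
a(I) = 3*I/2 (a(I) = I + I/2 = 3*I/2)
L(R, Y) = R + 5*Y/2 (L(R, Y) = (R + Y) + 3*Y/2 = R + 5*Y/2)
L(7, 6)/(-86 + 126) + 95 = (7 + (5/2)*6)/(-86 + 126) + 95 = (7 + 15)/40 + 95 = 22*(1/40) + 95 = 11/20 + 95 = 1911/20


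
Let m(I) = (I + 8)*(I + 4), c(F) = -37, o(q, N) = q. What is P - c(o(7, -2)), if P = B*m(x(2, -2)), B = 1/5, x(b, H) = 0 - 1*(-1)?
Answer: 46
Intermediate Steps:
x(b, H) = 1 (x(b, H) = 0 + 1 = 1)
m(I) = (4 + I)*(8 + I) (m(I) = (8 + I)*(4 + I) = (4 + I)*(8 + I))
B = ⅕ ≈ 0.20000
P = 9 (P = (32 + 1² + 12*1)/5 = (32 + 1 + 12)/5 = (⅕)*45 = 9)
P - c(o(7, -2)) = 9 - 1*(-37) = 9 + 37 = 46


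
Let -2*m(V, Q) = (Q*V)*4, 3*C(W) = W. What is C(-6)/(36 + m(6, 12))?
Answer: 1/54 ≈ 0.018519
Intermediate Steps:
C(W) = W/3
m(V, Q) = -2*Q*V (m(V, Q) = -Q*V*4/2 = -2*Q*V)
C(-6)/(36 + m(6, 12)) = ((1/3)*(-6))/(36 - 2*12*6) = -2/(36 - 144) = -2/(-108) = -2*(-1/108) = 1/54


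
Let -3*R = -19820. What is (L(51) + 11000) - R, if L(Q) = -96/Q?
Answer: 223964/51 ≈ 4391.5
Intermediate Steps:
R = 19820/3 (R = -⅓*(-19820) = 19820/3 ≈ 6606.7)
(L(51) + 11000) - R = (-96/51 + 11000) - 1*19820/3 = (-96*1/51 + 11000) - 19820/3 = (-32/17 + 11000) - 19820/3 = 186968/17 - 19820/3 = 223964/51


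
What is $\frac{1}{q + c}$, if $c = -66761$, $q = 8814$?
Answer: $- \frac{1}{57947} \approx -1.7257 \cdot 10^{-5}$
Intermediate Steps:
$\frac{1}{q + c} = \frac{1}{8814 - 66761} = \frac{1}{-57947} = - \frac{1}{57947}$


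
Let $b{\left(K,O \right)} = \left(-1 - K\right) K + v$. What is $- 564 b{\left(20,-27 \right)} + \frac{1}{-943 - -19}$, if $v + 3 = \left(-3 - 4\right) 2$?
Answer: $\frac{227736431}{924} \approx 2.4647 \cdot 10^{5}$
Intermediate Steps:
$v = -17$ ($v = -3 + \left(-3 - 4\right) 2 = -3 - 14 = -17$)
$b{\left(K,O \right)} = -17 + K \left(-1 - K\right)$ ($b{\left(K,O \right)} = \left(-1 - K\right) K - 17 = K \left(-1 - K\right) - 17 = -17 + K \left(-1 - K\right)$)
$- 564 b{\left(20,-27 \right)} + \frac{1}{-943 - -19} = - 564 \left(-17 - 20 - 20^{2}\right) + \frac{1}{-943 - -19} = - 564 \left(-17 - 20 - 400\right) + \frac{1}{-943 + \left(34 - 15\right)} = - 564 \left(-17 - 20 - 400\right) + \frac{1}{-943 + 19} = \left(-564\right) \left(-437\right) + \frac{1}{-924} = 246468 - \frac{1}{924} = \frac{227736431}{924}$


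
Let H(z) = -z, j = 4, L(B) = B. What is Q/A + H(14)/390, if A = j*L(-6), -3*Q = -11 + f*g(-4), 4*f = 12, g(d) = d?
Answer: -1663/4680 ≈ -0.35534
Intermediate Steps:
f = 3 (f = (¼)*12 = 3)
Q = 23/3 (Q = -(-11 + 3*(-4))/3 = -(-11 - 12)/3 = -⅓*(-23) = 23/3 ≈ 7.6667)
A = -24 (A = 4*(-6) = -24)
Q/A + H(14)/390 = (23/3)/(-24) - 1*14/390 = (23/3)*(-1/24) - 14*1/390 = -23/72 - 7/195 = -1663/4680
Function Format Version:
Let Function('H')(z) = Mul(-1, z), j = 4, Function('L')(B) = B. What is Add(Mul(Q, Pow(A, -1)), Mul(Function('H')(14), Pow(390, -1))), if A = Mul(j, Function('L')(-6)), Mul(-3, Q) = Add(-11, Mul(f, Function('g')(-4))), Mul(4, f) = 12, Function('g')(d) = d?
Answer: Rational(-1663, 4680) ≈ -0.35534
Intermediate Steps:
f = 3 (f = Mul(Rational(1, 4), 12) = 3)
Q = Rational(23, 3) (Q = Mul(Rational(-1, 3), Add(-11, Mul(3, -4))) = Mul(Rational(-1, 3), Add(-11, -12)) = Mul(Rational(-1, 3), -23) = Rational(23, 3) ≈ 7.6667)
A = -24 (A = Mul(4, -6) = -24)
Add(Mul(Q, Pow(A, -1)), Mul(Function('H')(14), Pow(390, -1))) = Add(Mul(Rational(23, 3), Pow(-24, -1)), Mul(Mul(-1, 14), Pow(390, -1))) = Add(Mul(Rational(23, 3), Rational(-1, 24)), Mul(-14, Rational(1, 390))) = Add(Rational(-23, 72), Rational(-7, 195)) = Rational(-1663, 4680)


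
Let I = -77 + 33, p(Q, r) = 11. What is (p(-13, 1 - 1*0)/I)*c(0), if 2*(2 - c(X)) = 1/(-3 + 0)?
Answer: -13/24 ≈ -0.54167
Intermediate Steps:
c(X) = 13/6 (c(X) = 2 - 1/(2*(-3 + 0)) = 2 - ½/(-3) = 2 - ½*(-⅓) = 2 + ⅙ = 13/6)
I = -44
(p(-13, 1 - 1*0)/I)*c(0) = (11/(-44))*(13/6) = (11*(-1/44))*(13/6) = -¼*13/6 = -13/24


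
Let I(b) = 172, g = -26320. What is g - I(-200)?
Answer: -26492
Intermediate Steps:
g - I(-200) = -26320 - 1*172 = -26320 - 172 = -26492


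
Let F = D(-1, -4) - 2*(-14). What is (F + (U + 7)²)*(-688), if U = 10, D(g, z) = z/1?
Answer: -215344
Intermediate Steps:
D(g, z) = z (D(g, z) = z*1 = z)
F = 24 (F = -4 - 2*(-14) = -4 + 28 = 24)
(F + (U + 7)²)*(-688) = (24 + (10 + 7)²)*(-688) = (24 + 17²)*(-688) = (24 + 289)*(-688) = 313*(-688) = -215344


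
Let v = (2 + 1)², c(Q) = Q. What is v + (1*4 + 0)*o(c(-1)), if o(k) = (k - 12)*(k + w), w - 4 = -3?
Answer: 9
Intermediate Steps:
w = 1 (w = 4 - 3 = 1)
o(k) = (1 + k)*(-12 + k) (o(k) = (k - 12)*(k + 1) = (-12 + k)*(1 + k) = (1 + k)*(-12 + k))
v = 9 (v = 3² = 9)
v + (1*4 + 0)*o(c(-1)) = 9 + (1*4 + 0)*(-12 + (-1)² - 11*(-1)) = 9 + (4 + 0)*(-12 + 1 + 11) = 9 + 4*0 = 9 + 0 = 9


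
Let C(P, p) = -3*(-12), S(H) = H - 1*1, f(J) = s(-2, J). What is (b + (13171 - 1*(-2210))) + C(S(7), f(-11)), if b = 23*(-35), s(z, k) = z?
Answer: 14612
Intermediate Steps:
f(J) = -2
S(H) = -1 + H (S(H) = H - 1 = -1 + H)
C(P, p) = 36
b = -805
(b + (13171 - 1*(-2210))) + C(S(7), f(-11)) = (-805 + (13171 - 1*(-2210))) + 36 = (-805 + (13171 + 2210)) + 36 = (-805 + 15381) + 36 = 14576 + 36 = 14612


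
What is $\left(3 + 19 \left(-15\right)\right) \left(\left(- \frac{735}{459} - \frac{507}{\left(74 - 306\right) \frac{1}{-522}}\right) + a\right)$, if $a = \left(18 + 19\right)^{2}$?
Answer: $- \frac{6519323}{102} \approx -63915.0$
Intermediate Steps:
$a = 1369$ ($a = 37^{2} = 1369$)
$\left(3 + 19 \left(-15\right)\right) \left(\left(- \frac{735}{459} - \frac{507}{\left(74 - 306\right) \frac{1}{-522}}\right) + a\right) = \left(3 + 19 \left(-15\right)\right) \left(\left(- \frac{735}{459} - \frac{507}{\left(74 - 306\right) \frac{1}{-522}}\right) + 1369\right) = \left(3 - 285\right) \left(\left(\left(-735\right) \frac{1}{459} - \frac{507}{\left(74 - 306\right) \left(- \frac{1}{522}\right)}\right) + 1369\right) = - 282 \left(\left(- \frac{245}{153} - \frac{507}{\left(-232\right) \left(- \frac{1}{522}\right)}\right) + 1369\right) = - 282 \left(\left(- \frac{245}{153} - \frac{507}{\frac{4}{9}}\right) + 1369\right) = - 282 \left(\left(- \frac{245}{153} - \frac{4563}{4}\right) + 1369\right) = - 282 \left(- \frac{699119}{612} + 1369\right) = \left(-282\right) \frac{138709}{612} = - \frac{6519323}{102}$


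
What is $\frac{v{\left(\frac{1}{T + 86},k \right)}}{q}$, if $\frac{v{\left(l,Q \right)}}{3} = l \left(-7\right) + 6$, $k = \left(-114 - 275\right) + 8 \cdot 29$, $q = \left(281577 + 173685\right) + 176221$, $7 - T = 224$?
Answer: $\frac{2379}{82724273} \approx 2.8758 \cdot 10^{-5}$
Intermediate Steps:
$T = -217$ ($T = 7 - 224 = -217$)
$q = 631483$ ($q = 455262 + 176221 = 631483$)
$k = -157$ ($k = -389 + 232 = -157$)
$v{\left(l,Q \right)} = 18 - 21 l$ ($v{\left(l,Q \right)} = 3 \left(l \left(-7\right) + 6\right) = 3 \left(- 7 l + 6\right) = 3 \left(6 - 7 l\right) = 18 - 21 l$)
$\frac{v{\left(\frac{1}{T + 86},k \right)}}{q} = \frac{18 - \frac{21}{-217 + 86}}{631483} = \left(18 - \frac{21}{-131}\right) \frac{1}{631483} = \left(18 - - \frac{21}{131}\right) \frac{1}{631483} = \left(18 + \frac{21}{131}\right) \frac{1}{631483} = \frac{2379}{131} \cdot \frac{1}{631483} = \frac{2379}{82724273}$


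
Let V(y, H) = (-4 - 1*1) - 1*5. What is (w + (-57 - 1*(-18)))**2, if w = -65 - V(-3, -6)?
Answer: 8836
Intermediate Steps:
V(y, H) = -10 (V(y, H) = (-4 - 1) - 5 = -5 - 5 = -10)
w = -55 (w = -65 - 1*(-10) = -65 + 10 = -55)
(w + (-57 - 1*(-18)))**2 = (-55 + (-57 - 1*(-18)))**2 = (-55 + (-57 + 18))**2 = (-55 - 39)**2 = (-94)**2 = 8836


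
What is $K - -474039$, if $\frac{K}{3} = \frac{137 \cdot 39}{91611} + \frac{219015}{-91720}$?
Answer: $\frac{6808688638609}{14363352} \approx 4.7403 \cdot 10^{5}$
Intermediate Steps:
$K = - \frac{100380119}{14363352}$ ($K = 3 \left(\frac{137 \cdot 39}{91611} + \frac{219015}{-91720}\right) = 3 \left(5343 \cdot \frac{1}{91611} + 219015 \left(- \frac{1}{91720}\right)\right) = 3 \left(\frac{137}{2349} - \frac{43803}{18344}\right) = 3 \left(- \frac{100380119}{43090056}\right) = - \frac{100380119}{14363352} \approx -6.9886$)
$K - -474039 = - \frac{100380119}{14363352} - -474039 = - \frac{100380119}{14363352} + 474039 = \frac{6808688638609}{14363352}$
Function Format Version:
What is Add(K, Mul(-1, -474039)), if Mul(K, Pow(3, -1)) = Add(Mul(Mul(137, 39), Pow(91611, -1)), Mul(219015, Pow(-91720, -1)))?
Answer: Rational(6808688638609, 14363352) ≈ 4.7403e+5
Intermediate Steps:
K = Rational(-100380119, 14363352) (K = Mul(3, Add(Mul(Mul(137, 39), Pow(91611, -1)), Mul(219015, Pow(-91720, -1)))) = Mul(3, Add(Mul(5343, Rational(1, 91611)), Mul(219015, Rational(-1, 91720)))) = Mul(3, Add(Rational(137, 2349), Rational(-43803, 18344))) = Mul(3, Rational(-100380119, 43090056)) = Rational(-100380119, 14363352) ≈ -6.9886)
Add(K, Mul(-1, -474039)) = Add(Rational(-100380119, 14363352), Mul(-1, -474039)) = Add(Rational(-100380119, 14363352), 474039) = Rational(6808688638609, 14363352)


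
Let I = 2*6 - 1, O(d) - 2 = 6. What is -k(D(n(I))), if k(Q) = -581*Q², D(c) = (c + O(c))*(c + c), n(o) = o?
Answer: 101514644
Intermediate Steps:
O(d) = 8 (O(d) = 2 + 6 = 8)
I = 11 (I = 12 - 1 = 11)
D(c) = 2*c*(8 + c) (D(c) = (c + 8)*(c + c) = (8 + c)*(2*c) = 2*c*(8 + c))
-k(D(n(I))) = -(-581)*(2*11*(8 + 11))² = -(-581)*(2*11*19)² = -(-581)*418² = -(-581)*174724 = -1*(-101514644) = 101514644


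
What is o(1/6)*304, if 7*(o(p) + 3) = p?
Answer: -19000/21 ≈ -904.76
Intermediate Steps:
o(p) = -3 + p/7
o(1/6)*304 = (-3 + (⅐)/6)*304 = (-3 + (⅐)*(⅙))*304 = (-3 + 1/42)*304 = -125/42*304 = -19000/21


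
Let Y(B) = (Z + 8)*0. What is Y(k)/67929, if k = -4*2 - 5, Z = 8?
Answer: 0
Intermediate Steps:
k = -13 (k = -8 - 5 = -13)
Y(B) = 0 (Y(B) = (8 + 8)*0 = 16*0 = 0)
Y(k)/67929 = 0/67929 = 0*(1/67929) = 0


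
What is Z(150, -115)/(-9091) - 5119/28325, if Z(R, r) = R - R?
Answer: -5119/28325 ≈ -0.18072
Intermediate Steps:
Z(R, r) = 0
Z(150, -115)/(-9091) - 5119/28325 = 0/(-9091) - 5119/28325 = 0*(-1/9091) - 5119*1/28325 = 0 - 5119/28325 = -5119/28325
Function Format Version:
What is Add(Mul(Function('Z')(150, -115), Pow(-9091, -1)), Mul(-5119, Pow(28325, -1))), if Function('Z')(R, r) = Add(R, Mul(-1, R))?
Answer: Rational(-5119, 28325) ≈ -0.18072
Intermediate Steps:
Function('Z')(R, r) = 0
Add(Mul(Function('Z')(150, -115), Pow(-9091, -1)), Mul(-5119, Pow(28325, -1))) = Add(Mul(0, Pow(-9091, -1)), Mul(-5119, Pow(28325, -1))) = Add(Mul(0, Rational(-1, 9091)), Mul(-5119, Rational(1, 28325))) = Add(0, Rational(-5119, 28325)) = Rational(-5119, 28325)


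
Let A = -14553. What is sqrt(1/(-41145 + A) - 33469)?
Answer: I*sqrt(103829781106374)/55698 ≈ 182.95*I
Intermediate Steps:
sqrt(1/(-41145 + A) - 33469) = sqrt(1/(-41145 - 14553) - 33469) = sqrt(1/(-55698) - 33469) = sqrt(-1/55698 - 33469) = sqrt(-1864156363/55698) = I*sqrt(103829781106374)/55698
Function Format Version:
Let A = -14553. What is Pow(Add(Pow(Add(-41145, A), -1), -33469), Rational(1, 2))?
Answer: Mul(Rational(1, 55698), I, Pow(103829781106374, Rational(1, 2))) ≈ Mul(182.95, I)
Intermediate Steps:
Pow(Add(Pow(Add(-41145, A), -1), -33469), Rational(1, 2)) = Pow(Add(Pow(Add(-41145, -14553), -1), -33469), Rational(1, 2)) = Pow(Add(Pow(-55698, -1), -33469), Rational(1, 2)) = Pow(Add(Rational(-1, 55698), -33469), Rational(1, 2)) = Pow(Rational(-1864156363, 55698), Rational(1, 2)) = Mul(Rational(1, 55698), I, Pow(103829781106374, Rational(1, 2)))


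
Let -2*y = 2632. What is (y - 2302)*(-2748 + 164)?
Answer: 9348912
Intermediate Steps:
y = -1316 (y = -½*2632 = -1316)
(y - 2302)*(-2748 + 164) = (-1316 - 2302)*(-2748 + 164) = -3618*(-2584) = 9348912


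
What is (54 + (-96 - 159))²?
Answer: 40401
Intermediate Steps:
(54 + (-96 - 159))² = (54 - 255)² = (-201)² = 40401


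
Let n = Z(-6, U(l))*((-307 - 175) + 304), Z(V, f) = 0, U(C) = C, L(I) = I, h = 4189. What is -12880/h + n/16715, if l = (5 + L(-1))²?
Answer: -12880/4189 ≈ -3.0747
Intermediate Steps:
l = 16 (l = (5 - 1)² = 4² = 16)
n = 0 (n = 0*((-307 - 175) + 304) = 0*(-482 + 304) = 0*(-178) = 0)
-12880/h + n/16715 = -12880/4189 + 0/16715 = -12880*1/4189 + 0*(1/16715) = -12880/4189 + 0 = -12880/4189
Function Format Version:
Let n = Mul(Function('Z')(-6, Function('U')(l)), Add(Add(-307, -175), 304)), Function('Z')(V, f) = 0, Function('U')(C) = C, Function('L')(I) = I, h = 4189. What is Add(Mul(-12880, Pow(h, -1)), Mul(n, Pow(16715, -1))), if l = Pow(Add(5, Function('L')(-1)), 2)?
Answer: Rational(-12880, 4189) ≈ -3.0747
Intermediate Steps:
l = 16 (l = Pow(Add(5, -1), 2) = Pow(4, 2) = 16)
n = 0 (n = Mul(0, Add(Add(-307, -175), 304)) = Mul(0, Add(-482, 304)) = Mul(0, -178) = 0)
Add(Mul(-12880, Pow(h, -1)), Mul(n, Pow(16715, -1))) = Add(Mul(-12880, Pow(4189, -1)), Mul(0, Pow(16715, -1))) = Add(Mul(-12880, Rational(1, 4189)), Mul(0, Rational(1, 16715))) = Add(Rational(-12880, 4189), 0) = Rational(-12880, 4189)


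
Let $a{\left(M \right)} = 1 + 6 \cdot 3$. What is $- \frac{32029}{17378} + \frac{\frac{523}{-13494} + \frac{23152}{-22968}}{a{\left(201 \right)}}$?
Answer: $- \frac{2023397833738}{1065972610989} \approx -1.8982$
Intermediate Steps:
$a{\left(M \right)} = 19$ ($a{\left(M \right)} = 1 + 18 = 19$)
$- \frac{32029}{17378} + \frac{\frac{523}{-13494} + \frac{23152}{-22968}}{a{\left(201 \right)}} = - \frac{32029}{17378} + \frac{\frac{523}{-13494} + \frac{23152}{-22968}}{19} = \left(-32029\right) \frac{1}{17378} + \left(523 \left(- \frac{1}{13494}\right) + 23152 \left(- \frac{1}{22968}\right)\right) \frac{1}{19} = - \frac{32029}{17378} + \left(- \frac{523}{13494} - \frac{2894}{2871}\right) \frac{1}{19} = - \frac{32029}{17378} - \frac{13517723}{245361402} = - \frac{2023397833738}{1065972610989}$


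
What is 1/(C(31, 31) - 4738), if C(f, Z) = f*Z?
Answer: -1/3777 ≈ -0.00026476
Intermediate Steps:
C(f, Z) = Z*f
1/(C(31, 31) - 4738) = 1/(31*31 - 4738) = 1/(961 - 4738) = 1/(-3777) = -1/3777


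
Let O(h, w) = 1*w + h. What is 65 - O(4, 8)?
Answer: 53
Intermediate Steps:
O(h, w) = h + w (O(h, w) = w + h = h + w)
65 - O(4, 8) = 65 - (4 + 8) = 65 - 1*12 = 65 - 12 = 53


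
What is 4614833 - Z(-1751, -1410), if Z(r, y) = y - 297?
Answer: 4616540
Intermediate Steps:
Z(r, y) = -297 + y
4614833 - Z(-1751, -1410) = 4614833 - (-297 - 1410) = 4614833 - 1*(-1707) = 4614833 + 1707 = 4616540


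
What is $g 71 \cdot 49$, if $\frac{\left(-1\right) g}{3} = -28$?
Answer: $292236$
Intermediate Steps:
$g = 84$ ($g = \left(-3\right) \left(-28\right) = 84$)
$g 71 \cdot 49 = 84 \cdot 71 \cdot 49 = 5964 \cdot 49 = 292236$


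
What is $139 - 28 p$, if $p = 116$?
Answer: $-3109$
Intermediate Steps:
$139 - 28 p = 139 - 3248 = -3109$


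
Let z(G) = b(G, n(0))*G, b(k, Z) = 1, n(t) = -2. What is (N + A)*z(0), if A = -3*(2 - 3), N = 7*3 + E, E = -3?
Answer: 0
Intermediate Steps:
N = 18 (N = 7*3 - 3 = 21 - 3 = 18)
z(G) = G (z(G) = 1*G = G)
A = 3 (A = -3*(-1) = 3)
(N + A)*z(0) = (18 + 3)*0 = 21*0 = 0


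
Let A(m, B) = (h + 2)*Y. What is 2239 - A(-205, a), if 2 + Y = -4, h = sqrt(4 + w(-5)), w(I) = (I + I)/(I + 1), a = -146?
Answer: 2251 + 3*sqrt(26) ≈ 2266.3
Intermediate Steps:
w(I) = 2*I/(1 + I) (w(I) = (2*I)/(1 + I) = 2*I/(1 + I))
h = sqrt(26)/2 (h = sqrt(4 + 2*(-5)/(1 - 5)) = sqrt(4 + 2*(-5)/(-4)) = sqrt(4 + 2*(-5)*(-1/4)) = sqrt(4 + 5/2) = sqrt(13/2) = sqrt(26)/2 ≈ 2.5495)
Y = -6 (Y = -2 - 4 = -6)
A(m, B) = -12 - 3*sqrt(26) (A(m, B) = (sqrt(26)/2 + 2)*(-6) = (2 + sqrt(26)/2)*(-6) = -12 - 3*sqrt(26))
2239 - A(-205, a) = 2239 - (-12 - 3*sqrt(26)) = 2239 + (12 + 3*sqrt(26)) = 2251 + 3*sqrt(26)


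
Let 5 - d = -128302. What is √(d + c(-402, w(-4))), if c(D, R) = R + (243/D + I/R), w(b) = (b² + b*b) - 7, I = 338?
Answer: √57614032578/670 ≈ 358.25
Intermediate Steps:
w(b) = -7 + 2*b² (w(b) = (b² + b²) - 7 = 2*b² - 7 = -7 + 2*b²)
d = 128307 (d = 5 - 1*(-128302) = 5 + 128302 = 128307)
c(D, R) = R + 243/D + 338/R (c(D, R) = R + (243/D + 338/R) = R + 243/D + 338/R)
√(d + c(-402, w(-4))) = √(128307 + ((-7 + 2*(-4)²) + 243/(-402) + 338/(-7 + 2*(-4)²))) = √(128307 + ((-7 + 2*16) + 243*(-1/402) + 338/(-7 + 2*16))) = √(128307 + ((-7 + 32) - 81/134 + 338/(-7 + 32))) = √(128307 + (25 - 81/134 + 338/25)) = √(128307 + 127017/3350) = √(429955467/3350) = √57614032578/670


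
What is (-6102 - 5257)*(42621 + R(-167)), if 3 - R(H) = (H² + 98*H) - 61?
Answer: -353969158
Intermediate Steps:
R(H) = 64 - H² - 98*H (R(H) = 3 - ((H² + 98*H) - 61) = 3 - (-61 + H² + 98*H) = 3 + (61 - H² - 98*H) = 64 - H² - 98*H)
(-6102 - 5257)*(42621 + R(-167)) = (-6102 - 5257)*(42621 + (64 - 1*(-167)² - 98*(-167))) = -11359*(42621 + (64 - 1*27889 + 16366)) = -11359*(42621 + (64 - 27889 + 16366)) = -11359*(42621 - 11459) = -11359*31162 = -353969158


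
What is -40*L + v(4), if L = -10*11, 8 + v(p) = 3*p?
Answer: 4404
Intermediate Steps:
v(p) = -8 + 3*p
L = -110
-40*L + v(4) = -40*(-110) + (-8 + 3*4) = 4400 + (-8 + 12) = 4400 + 4 = 4404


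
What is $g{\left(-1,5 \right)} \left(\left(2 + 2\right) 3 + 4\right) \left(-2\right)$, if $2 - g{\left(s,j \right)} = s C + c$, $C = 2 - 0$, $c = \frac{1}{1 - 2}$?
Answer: $-160$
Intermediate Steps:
$c = -1$ ($c = \frac{1}{-1} = -1$)
$C = 2$ ($C = 2 + 0 = 2$)
$g{\left(s,j \right)} = 3 - 2 s$ ($g{\left(s,j \right)} = 2 - \left(s 2 - 1\right) = 2 - \left(2 s - 1\right) = 2 - \left(-1 + 2 s\right) = 3 - 2 s$)
$g{\left(-1,5 \right)} \left(\left(2 + 2\right) 3 + 4\right) \left(-2\right) = \left(3 - -2\right) \left(\left(2 + 2\right) 3 + 4\right) \left(-2\right) = \left(3 + 2\right) \left(4 \cdot 3 + 4\right) \left(-2\right) = 5 \left(12 + 4\right) \left(-2\right) = 5 \cdot 16 \left(-2\right) = 80 \left(-2\right) = -160$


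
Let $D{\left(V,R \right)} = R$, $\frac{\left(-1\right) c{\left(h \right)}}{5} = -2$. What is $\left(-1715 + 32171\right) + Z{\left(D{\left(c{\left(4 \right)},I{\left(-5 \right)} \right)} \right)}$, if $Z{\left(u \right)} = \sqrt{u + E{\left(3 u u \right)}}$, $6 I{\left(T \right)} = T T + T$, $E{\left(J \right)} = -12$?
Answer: $30456 + \frac{i \sqrt{78}}{3} \approx 30456.0 + 2.9439 i$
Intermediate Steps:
$c{\left(h \right)} = 10$ ($c{\left(h \right)} = \left(-5\right) \left(-2\right) = 10$)
$I{\left(T \right)} = \frac{T}{6} + \frac{T^{2}}{6}$ ($I{\left(T \right)} = \frac{T T + T}{6} = \frac{T^{2} + T}{6} = \frac{T + T^{2}}{6} = \frac{T}{6} + \frac{T^{2}}{6}$)
$Z{\left(u \right)} = \sqrt{-12 + u}$ ($Z{\left(u \right)} = \sqrt{u - 12} = \sqrt{-12 + u}$)
$\left(-1715 + 32171\right) + Z{\left(D{\left(c{\left(4 \right)},I{\left(-5 \right)} \right)} \right)} = \left(-1715 + 32171\right) + \sqrt{-12 + \frac{1}{6} \left(-5\right) \left(1 - 5\right)} = 30456 + \sqrt{-12 + \frac{1}{6} \left(-5\right) \left(-4\right)} = 30456 + \sqrt{-12 + \frac{10}{3}} = 30456 + \sqrt{- \frac{26}{3}} = 30456 + \frac{i \sqrt{78}}{3}$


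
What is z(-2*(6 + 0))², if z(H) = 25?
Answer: 625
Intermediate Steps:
z(-2*(6 + 0))² = 25² = 625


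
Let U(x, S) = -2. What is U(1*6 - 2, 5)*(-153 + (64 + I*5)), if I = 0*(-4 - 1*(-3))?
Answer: 178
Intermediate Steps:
I = 0 (I = 0*(-4 + 3) = 0*(-1) = 0)
U(1*6 - 2, 5)*(-153 + (64 + I*5)) = -2*(-153 + (64 + 0*5)) = -2*(-153 + (64 + 0)) = -2*(-153 + 64) = -2*(-89) = 178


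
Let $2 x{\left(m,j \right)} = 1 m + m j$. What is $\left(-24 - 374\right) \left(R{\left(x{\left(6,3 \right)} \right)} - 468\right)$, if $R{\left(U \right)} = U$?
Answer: $181488$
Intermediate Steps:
$x{\left(m,j \right)} = \frac{m}{2} + \frac{j m}{2}$ ($x{\left(m,j \right)} = \frac{1 m + m j}{2} = \frac{m + j m}{2} = \frac{m}{2} + \frac{j m}{2}$)
$\left(-24 - 374\right) \left(R{\left(x{\left(6,3 \right)} \right)} - 468\right) = \left(-24 - 374\right) \left(\frac{1}{2} \cdot 6 \left(1 + 3\right) - 468\right) = - 398 \left(\frac{1}{2} \cdot 6 \cdot 4 - 468\right) = - 398 \left(12 - 468\right) = \left(-398\right) \left(-456\right) = 181488$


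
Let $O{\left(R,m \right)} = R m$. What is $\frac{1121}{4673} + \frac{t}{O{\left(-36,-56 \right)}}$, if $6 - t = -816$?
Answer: $\frac{1016857}{1570128} \approx 0.64763$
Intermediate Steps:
$t = 822$ ($t = 6 - -816 = 6 + 816 = 822$)
$\frac{1121}{4673} + \frac{t}{O{\left(-36,-56 \right)}} = \frac{1121}{4673} + \frac{822}{\left(-36\right) \left(-56\right)} = 1121 \cdot \frac{1}{4673} + \frac{822}{2016} = \frac{1121}{4673} + 822 \cdot \frac{1}{2016} = \frac{1121}{4673} + \frac{137}{336} = \frac{1016857}{1570128}$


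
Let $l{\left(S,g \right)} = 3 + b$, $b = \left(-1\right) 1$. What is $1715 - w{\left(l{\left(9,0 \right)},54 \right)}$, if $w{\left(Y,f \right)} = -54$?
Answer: $1769$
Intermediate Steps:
$b = -1$
$l{\left(S,g \right)} = 2$ ($l{\left(S,g \right)} = 3 - 1 = 2$)
$1715 - w{\left(l{\left(9,0 \right)},54 \right)} = 1715 - -54 = 1715 + 54 = 1769$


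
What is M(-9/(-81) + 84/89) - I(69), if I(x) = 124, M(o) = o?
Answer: -98479/801 ≈ -122.95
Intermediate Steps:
M(-9/(-81) + 84/89) - I(69) = (-9/(-81) + 84/89) - 1*124 = (-9*(-1/81) + 84*(1/89)) - 124 = (1/9 + 84/89) - 124 = 845/801 - 124 = -98479/801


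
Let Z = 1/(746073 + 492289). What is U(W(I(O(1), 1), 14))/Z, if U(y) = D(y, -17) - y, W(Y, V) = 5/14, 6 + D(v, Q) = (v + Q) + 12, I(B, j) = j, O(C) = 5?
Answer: -13621982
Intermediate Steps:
D(v, Q) = 6 + Q + v (D(v, Q) = -6 + ((v + Q) + 12) = -6 + ((Q + v) + 12) = -6 + (12 + Q + v) = 6 + Q + v)
W(Y, V) = 5/14 (W(Y, V) = 5*(1/14) = 5/14)
Z = 1/1238362 ≈ 8.0752e-7
U(y) = -11 (U(y) = (6 - 17 + y) - y = (-11 + y) - y = -11)
U(W(I(O(1), 1), 14))/Z = -11/1/1238362 = -11*1238362 = -13621982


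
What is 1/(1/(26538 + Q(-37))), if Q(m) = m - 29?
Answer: 26472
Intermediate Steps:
Q(m) = -29 + m
1/(1/(26538 + Q(-37))) = 1/(1/(26538 + (-29 - 37))) = 1/(1/(26538 - 66)) = 1/(1/26472) = 26472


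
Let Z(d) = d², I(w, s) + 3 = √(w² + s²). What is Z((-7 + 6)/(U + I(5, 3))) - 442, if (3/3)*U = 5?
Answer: -198881/450 - √34/225 ≈ -441.98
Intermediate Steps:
U = 5
I(w, s) = -3 + √(s² + w²) (I(w, s) = -3 + √(w² + s²) = -3 + √(s² + w²))
Z((-7 + 6)/(U + I(5, 3))) - 442 = ((-7 + 6)/(5 + (-3 + √(3² + 5²))))² - 442 = (-1/(5 + (-3 + √(9 + 25))))² - 442 = (-1/(5 + (-3 + √34)))² - 442 = (-1/(2 + √34))² - 442 = (2 + √34)⁻² - 442 = -442 + (2 + √34)⁻²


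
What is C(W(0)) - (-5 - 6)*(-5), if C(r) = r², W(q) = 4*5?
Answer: 345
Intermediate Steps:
W(q) = 20
C(W(0)) - (-5 - 6)*(-5) = 20² - (-5 - 6)*(-5) = 400 - (-11)*(-5) = 400 - 1*55 = 400 - 55 = 345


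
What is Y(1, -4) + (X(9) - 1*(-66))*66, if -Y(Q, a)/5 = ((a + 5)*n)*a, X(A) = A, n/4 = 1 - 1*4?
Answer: 4710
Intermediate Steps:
n = -12 (n = 4*(1 - 1*4) = 4*(1 - 4) = 4*(-3) = -12)
Y(Q, a) = -5*a*(-60 - 12*a) (Y(Q, a) = -5*(a + 5)*(-12)*a = -5*(5 + a)*(-12)*a = -5*(-60 - 12*a)*a = -5*a*(-60 - 12*a))
Y(1, -4) + (X(9) - 1*(-66))*66 = 60*(-4)*(5 - 4) + (9 - 1*(-66))*66 = 60*(-4)*1 + (9 + 66)*66 = -240 + 75*66 = -240 + 4950 = 4710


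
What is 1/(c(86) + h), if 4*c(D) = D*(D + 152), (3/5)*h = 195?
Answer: 1/5442 ≈ 0.00018376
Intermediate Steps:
h = 325 (h = (5/3)*195 = 325)
c(D) = D*(152 + D)/4 (c(D) = (D*(D + 152))/4 = (D*(152 + D))/4 = D*(152 + D)/4)
1/(c(86) + h) = 1/((¼)*86*(152 + 86) + 325) = 1/((¼)*86*238 + 325) = 1/(5117 + 325) = 1/5442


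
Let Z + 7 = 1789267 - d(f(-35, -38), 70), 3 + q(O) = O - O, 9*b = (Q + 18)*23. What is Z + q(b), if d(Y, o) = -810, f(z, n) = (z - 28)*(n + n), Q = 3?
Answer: 1790067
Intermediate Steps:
f(z, n) = 2*n*(-28 + z) (f(z, n) = (-28 + z)*(2*n) = 2*n*(-28 + z))
b = 161/3 (b = ((3 + 18)*23)/9 = (21*23)/9 = (1/9)*483 = 161/3 ≈ 53.667)
q(O) = -3 (q(O) = -3 + (O - O) = -3 + 0 = -3)
Z = 1790070 (Z = -7 + (1789267 - 1*(-810)) = -7 + (1789267 + 810) = -7 + 1790077 = 1790070)
Z + q(b) = 1790070 - 3 = 1790067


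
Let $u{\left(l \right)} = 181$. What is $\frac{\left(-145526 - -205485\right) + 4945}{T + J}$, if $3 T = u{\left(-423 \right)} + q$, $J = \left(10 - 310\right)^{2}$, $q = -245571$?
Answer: $\frac{97356}{12305} \approx 7.9119$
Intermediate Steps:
$J = 90000$ ($J = \left(-300\right)^{2} = 90000$)
$T = - \frac{245390}{3}$ ($T = \frac{181 - 245571}{3} = \frac{1}{3} \left(-245390\right) = - \frac{245390}{3} \approx -81797.0$)
$\frac{\left(-145526 - -205485\right) + 4945}{T + J} = \frac{\left(-145526 - -205485\right) + 4945}{- \frac{245390}{3} + 90000} = \frac{\left(-145526 + 205485\right) + 4945}{\frac{24610}{3}} = \left(59959 + 4945\right) \frac{3}{24610} = 64904 \cdot \frac{3}{24610} = \frac{97356}{12305}$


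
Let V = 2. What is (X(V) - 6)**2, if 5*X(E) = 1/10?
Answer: 89401/2500 ≈ 35.760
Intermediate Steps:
X(E) = 1/50 (X(E) = (1/5)/10 = (1/5)*(1/10) = 1/50)
(X(V) - 6)**2 = (1/50 - 6)**2 = (-299/50)**2 = 89401/2500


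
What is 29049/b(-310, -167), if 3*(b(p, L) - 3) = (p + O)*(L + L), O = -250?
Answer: 87147/187049 ≈ 0.46590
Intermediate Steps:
b(p, L) = 3 + 2*L*(-250 + p)/3 (b(p, L) = 3 + ((p - 250)*(L + L))/3 = 3 + ((-250 + p)*(2*L))/3 = 3 + (2*L*(-250 + p))/3 = 3 + 2*L*(-250 + p)/3)
29049/b(-310, -167) = 29049/(3 - 500/3*(-167) + (⅔)*(-167)*(-310)) = 29049/(3 + 83500/3 + 103540/3) = 29049/(187049/3) = 29049*(3/187049) = 87147/187049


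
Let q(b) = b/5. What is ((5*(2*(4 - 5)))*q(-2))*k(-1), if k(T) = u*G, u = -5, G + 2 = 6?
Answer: -80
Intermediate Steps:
G = 4 (G = -2 + 6 = 4)
q(b) = b/5 (q(b) = b*(⅕) = b/5)
k(T) = -20 (k(T) = -5*4 = -20)
((5*(2*(4 - 5)))*q(-2))*k(-1) = ((5*(2*(4 - 5)))*((⅕)*(-2)))*(-20) = ((5*(2*(-1)))*(-⅖))*(-20) = ((5*(-2))*(-⅖))*(-20) = -10*(-⅖)*(-20) = 4*(-20) = -80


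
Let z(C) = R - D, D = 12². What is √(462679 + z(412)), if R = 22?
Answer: √462557 ≈ 680.12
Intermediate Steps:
D = 144
z(C) = -122 (z(C) = 22 - 1*144 = 22 - 144 = -122)
√(462679 + z(412)) = √(462679 - 122) = √462557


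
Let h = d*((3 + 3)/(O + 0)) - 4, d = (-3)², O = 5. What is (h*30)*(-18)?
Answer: -3672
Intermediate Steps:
d = 9
h = 34/5 (h = 9*((3 + 3)/(5 + 0)) - 4 = 9*(6/5) - 4 = 54/5 - 4 = 34/5 ≈ 6.8000)
(h*30)*(-18) = ((34/5)*30)*(-18) = 204*(-18) = -3672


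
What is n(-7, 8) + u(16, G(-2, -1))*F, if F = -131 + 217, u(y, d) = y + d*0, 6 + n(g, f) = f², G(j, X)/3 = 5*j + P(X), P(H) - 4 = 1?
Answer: 1434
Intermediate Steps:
P(H) = 5 (P(H) = 4 + 1 = 5)
G(j, X) = 15 + 15*j (G(j, X) = 3*(5*j + 5) = 3*(5 + 5*j) = 15 + 15*j)
n(g, f) = -6 + f²
u(y, d) = y (u(y, d) = y + 0 = y)
F = 86
n(-7, 8) + u(16, G(-2, -1))*F = (-6 + 8²) + 16*86 = (-6 + 64) + 1376 = 58 + 1376 = 1434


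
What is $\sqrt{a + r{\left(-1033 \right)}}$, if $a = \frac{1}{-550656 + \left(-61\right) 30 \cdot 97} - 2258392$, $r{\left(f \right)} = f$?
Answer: $\frac{i \sqrt{1198005255446243466}}{728166} \approx 1503.1 i$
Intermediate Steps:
$a = - \frac{1644484269073}{728166}$ ($a = \frac{1}{-550656 - 177510} - 2258392 = \frac{1}{-728166} - 2258392 = - \frac{1}{728166} - 2258392 = - \frac{1644484269073}{728166} \approx -2.2584 \cdot 10^{6}$)
$\sqrt{a + r{\left(-1033 \right)}} = \sqrt{- \frac{1644484269073}{728166} - 1033} = \sqrt{- \frac{1645236464551}{728166}} = \frac{i \sqrt{1198005255446243466}}{728166}$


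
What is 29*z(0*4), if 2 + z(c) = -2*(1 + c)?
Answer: -116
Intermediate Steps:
z(c) = -4 - 2*c (z(c) = -2 - 2*(1 + c) = -2 + (-2 - 2*c) = -4 - 2*c)
29*z(0*4) = 29*(-4 - 0*4) = 29*(-4 - 2*0) = 29*(-4 + 0) = 29*(-4) = -116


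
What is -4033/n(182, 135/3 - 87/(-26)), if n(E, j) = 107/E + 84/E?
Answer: -734006/191 ≈ -3843.0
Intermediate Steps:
n(E, j) = 191/E
-4033/n(182, 135/3 - 87/(-26)) = -4033/(191/182) = -4033/(191*(1/182)) = -4033/191/182 = -4033*182/191 = -734006/191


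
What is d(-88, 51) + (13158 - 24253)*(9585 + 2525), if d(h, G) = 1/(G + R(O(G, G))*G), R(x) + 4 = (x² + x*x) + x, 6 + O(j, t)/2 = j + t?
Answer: -506507590515149/3769767 ≈ -1.3436e+8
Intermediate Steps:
O(j, t) = -12 + 2*j + 2*t (O(j, t) = -12 + 2*(j + t) = -12 + (2*j + 2*t) = -12 + 2*j + 2*t)
R(x) = -4 + x + 2*x² (R(x) = -4 + ((x² + x*x) + x) = -4 + ((x² + x²) + x) = -4 + (2*x² + x) = -4 + (x + 2*x²) = -4 + x + 2*x²)
d(h, G) = 1/(G + G*(-16 + 2*(-12 + 4*G)² + 4*G)) (d(h, G) = 1/(G + (-4 + (-12 + 2*G + 2*G) + 2*(-12 + 2*G + 2*G)²)*G) = 1/(G + (-4 + (-12 + 4*G) + 2*(-12 + 4*G)²)*G) = 1/(G + (-16 + 2*(-12 + 4*G)² + 4*G)*G) = 1/(G + G*(-16 + 2*(-12 + 4*G)² + 4*G)))
d(-88, 51) + (13158 - 24253)*(9585 + 2525) = 1/(51*(273 - 188*51 + 32*51²)) + (13158 - 24253)*(9585 + 2525) = 1/(51*(273 - 9588 + 32*2601)) - 11095*12110 = 1/(51*(273 - 9588 + 83232)) - 134360450 = (1/51)/73917 - 134360450 = (1/51)*(1/73917) - 134360450 = 1/3769767 - 134360450 = -506507590515149/3769767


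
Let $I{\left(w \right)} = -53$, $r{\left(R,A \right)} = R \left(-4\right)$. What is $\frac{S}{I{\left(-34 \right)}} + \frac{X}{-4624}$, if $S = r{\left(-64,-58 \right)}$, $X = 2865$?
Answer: $- \frac{1335589}{245072} \approx -5.4498$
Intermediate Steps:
$r{\left(R,A \right)} = - 4 R$
$S = 256$ ($S = \left(-4\right) \left(-64\right) = 256$)
$\frac{S}{I{\left(-34 \right)}} + \frac{X}{-4624} = \frac{256}{-53} + \frac{2865}{-4624} = 256 \left(- \frac{1}{53}\right) + 2865 \left(- \frac{1}{4624}\right) = - \frac{256}{53} - \frac{2865}{4624} = - \frac{1335589}{245072}$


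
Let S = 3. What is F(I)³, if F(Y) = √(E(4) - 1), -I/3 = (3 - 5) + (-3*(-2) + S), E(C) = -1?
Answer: -2*I*√2 ≈ -2.8284*I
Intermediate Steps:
I = -21 (I = -3*((3 - 5) + (-3*(-2) + 3)) = -3*(-2 + (6 + 3)) = -3*(-2 + 9) = -3*7 = -21)
F(Y) = I*√2 (F(Y) = √(-1 - 1) = √(-2) = I*√2)
F(I)³ = (I*√2)³ = -2*I*√2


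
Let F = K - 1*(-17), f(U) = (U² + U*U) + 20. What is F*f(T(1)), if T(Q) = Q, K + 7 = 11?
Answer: 462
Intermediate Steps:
K = 4 (K = -7 + 11 = 4)
f(U) = 20 + 2*U² (f(U) = (U² + U²) + 20 = 2*U² + 20 = 20 + 2*U²)
F = 21 (F = 4 - 1*(-17) = 4 + 17 = 21)
F*f(T(1)) = 21*(20 + 2*1²) = 21*(20 + 2*1) = 21*(20 + 2) = 21*22 = 462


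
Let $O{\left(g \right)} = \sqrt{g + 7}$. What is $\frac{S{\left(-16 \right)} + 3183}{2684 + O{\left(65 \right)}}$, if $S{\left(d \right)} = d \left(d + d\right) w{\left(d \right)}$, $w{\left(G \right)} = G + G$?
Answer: $- \frac{8857871}{1800946} + \frac{39603 \sqrt{2}}{3601892} \approx -4.9029$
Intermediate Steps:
$w{\left(G \right)} = 2 G$
$O{\left(g \right)} = \sqrt{7 + g}$
$S{\left(d \right)} = 4 d^{3}$ ($S{\left(d \right)} = d \left(d + d\right) 2 d = d 2 d 2 d = 2 d^{2} \cdot 2 d = 4 d^{3}$)
$\frac{S{\left(-16 \right)} + 3183}{2684 + O{\left(65 \right)}} = \frac{4 \left(-16\right)^{3} + 3183}{2684 + \sqrt{7 + 65}} = \frac{4 \left(-4096\right) + 3183}{2684 + \sqrt{72}} = \frac{-16384 + 3183}{2684 + 6 \sqrt{2}} = - \frac{13201}{2684 + 6 \sqrt{2}}$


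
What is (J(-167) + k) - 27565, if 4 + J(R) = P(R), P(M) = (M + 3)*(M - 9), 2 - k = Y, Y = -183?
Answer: 1480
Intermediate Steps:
k = 185 (k = 2 - 1*(-183) = 2 + 183 = 185)
P(M) = (-9 + M)*(3 + M) (P(M) = (3 + M)*(-9 + M) = (-9 + M)*(3 + M))
J(R) = -31 + R² - 6*R (J(R) = -4 + (-27 + R² - 6*R) = -31 + R² - 6*R)
(J(-167) + k) - 27565 = ((-31 + (-167)² - 6*(-167)) + 185) - 27565 = ((-31 + 27889 + 1002) + 185) - 27565 = (28860 + 185) - 27565 = 29045 - 27565 = 1480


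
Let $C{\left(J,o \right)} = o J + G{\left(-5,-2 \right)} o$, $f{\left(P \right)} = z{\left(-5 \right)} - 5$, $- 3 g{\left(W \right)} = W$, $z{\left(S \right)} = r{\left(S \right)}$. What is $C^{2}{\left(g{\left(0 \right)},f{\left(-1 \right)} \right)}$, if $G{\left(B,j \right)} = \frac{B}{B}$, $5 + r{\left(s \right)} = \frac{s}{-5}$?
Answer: $81$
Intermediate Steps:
$r{\left(s \right)} = -5 - \frac{s}{5}$ ($r{\left(s \right)} = -5 + \frac{s}{-5} = -5 + s \left(- \frac{1}{5}\right) = -5 - \frac{s}{5}$)
$z{\left(S \right)} = -5 - \frac{S}{5}$
$g{\left(W \right)} = - \frac{W}{3}$
$f{\left(P \right)} = -9$ ($f{\left(P \right)} = \left(-5 - -1\right) - 5 = \left(-5 + 1\right) - 5 = -4 - 5 = -9$)
$G{\left(B,j \right)} = 1$
$C{\left(J,o \right)} = o + J o$ ($C{\left(J,o \right)} = o J + 1 o = J o + o = o + J o$)
$C^{2}{\left(g{\left(0 \right)},f{\left(-1 \right)} \right)} = \left(- 9 \left(1 - 0\right)\right)^{2} = \left(- 9 \left(1 + 0\right)\right)^{2} = \left(\left(-9\right) 1\right)^{2} = \left(-9\right)^{2} = 81$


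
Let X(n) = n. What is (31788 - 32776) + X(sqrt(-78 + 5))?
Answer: -988 + I*sqrt(73) ≈ -988.0 + 8.544*I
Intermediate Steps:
(31788 - 32776) + X(sqrt(-78 + 5)) = (31788 - 32776) + sqrt(-78 + 5) = -988 + sqrt(-73) = -988 + I*sqrt(73)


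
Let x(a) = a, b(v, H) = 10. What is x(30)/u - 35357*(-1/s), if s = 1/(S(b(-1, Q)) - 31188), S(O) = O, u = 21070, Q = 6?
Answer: -2322673670419/2107 ≈ -1.1024e+9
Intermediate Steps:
s = -1/31178 (s = 1/(10 - 31188) = 1/(-31178) = -1/31178 ≈ -3.2074e-5)
x(30)/u - 35357*(-1/s) = 30/21070 - 35357/((-1*(-1/31178))) = 30*(1/21070) - 35357/1/31178 = 3/2107 - 35357*31178 = 3/2107 - 1102360546 = -2322673670419/2107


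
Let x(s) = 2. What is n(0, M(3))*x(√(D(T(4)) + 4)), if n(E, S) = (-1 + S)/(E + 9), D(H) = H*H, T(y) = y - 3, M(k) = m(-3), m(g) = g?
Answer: -8/9 ≈ -0.88889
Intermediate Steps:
M(k) = -3
T(y) = -3 + y
D(H) = H²
n(E, S) = (-1 + S)/(9 + E)
n(0, M(3))*x(√(D(T(4)) + 4)) = ((-1 - 3)/(9 + 0))*2 = (-4/9)*2 = ((⅑)*(-4))*2 = -4/9*2 = -8/9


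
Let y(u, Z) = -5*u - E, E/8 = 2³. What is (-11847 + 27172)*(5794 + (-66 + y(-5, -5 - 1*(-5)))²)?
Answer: 257751175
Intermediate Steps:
E = 64 (E = 8*2³ = 8*8 = 64)
y(u, Z) = -64 - 5*u (y(u, Z) = -5*u - 1*64 = -5*u - 64 = -64 - 5*u)
(-11847 + 27172)*(5794 + (-66 + y(-5, -5 - 1*(-5)))²) = (-11847 + 27172)*(5794 + (-66 + (-64 - 5*(-5)))²) = 15325*(5794 + (-66 + (-64 + 25))²) = 15325*(5794 + (-66 - 39)²) = 15325*(5794 + (-105)²) = 15325*(5794 + 11025) = 15325*16819 = 257751175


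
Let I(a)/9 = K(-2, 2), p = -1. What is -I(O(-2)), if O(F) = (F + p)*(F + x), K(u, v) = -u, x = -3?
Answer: -18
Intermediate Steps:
O(F) = (-1 + F)*(-3 + F) (O(F) = (F - 1)*(F - 3) = (-1 + F)*(-3 + F))
I(a) = 18 (I(a) = 9*(-1*(-2)) = 9*2 = 18)
-I(O(-2)) = -1*18 = -18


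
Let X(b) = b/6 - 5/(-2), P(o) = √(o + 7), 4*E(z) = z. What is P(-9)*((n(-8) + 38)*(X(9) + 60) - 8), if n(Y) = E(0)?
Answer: 2424*I*√2 ≈ 3428.1*I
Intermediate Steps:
E(z) = z/4
P(o) = √(7 + o)
X(b) = 5/2 + b/6 (X(b) = b*(⅙) - 5*(-½) = b/6 + 5/2 = 5/2 + b/6)
n(Y) = 0 (n(Y) = (¼)*0 = 0)
P(-9)*((n(-8) + 38)*(X(9) + 60) - 8) = √(7 - 9)*((0 + 38)*((5/2 + (⅙)*9) + 60) - 8) = √(-2)*(38*((5/2 + 3/2) + 60) - 8) = (I*√2)*(38*(4 + 60) - 8) = (I*√2)*(38*64 - 8) = (I*√2)*(2432 - 8) = (I*√2)*2424 = 2424*I*√2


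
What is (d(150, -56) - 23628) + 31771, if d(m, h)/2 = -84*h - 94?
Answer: 17363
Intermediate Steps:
d(m, h) = -188 - 168*h (d(m, h) = 2*(-84*h - 94) = 2*(-94 - 84*h) = -188 - 168*h)
(d(150, -56) - 23628) + 31771 = ((-188 - 168*(-56)) - 23628) + 31771 = ((-188 + 9408) - 23628) + 31771 = (9220 - 23628) + 31771 = -14408 + 31771 = 17363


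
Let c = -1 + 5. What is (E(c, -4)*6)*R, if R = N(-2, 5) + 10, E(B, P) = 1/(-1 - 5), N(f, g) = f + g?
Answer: -13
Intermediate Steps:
c = 4
E(B, P) = -⅙ (E(B, P) = 1/(-6) = -⅙)
R = 13 (R = (-2 + 5) + 10 = 3 + 10 = 13)
(E(c, -4)*6)*R = -⅙*6*13 = -1*13 = -13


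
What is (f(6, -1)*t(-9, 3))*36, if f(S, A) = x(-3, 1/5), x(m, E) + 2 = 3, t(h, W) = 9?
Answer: 324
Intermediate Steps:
x(m, E) = 1 (x(m, E) = -2 + 3 = 1)
f(S, A) = 1
(f(6, -1)*t(-9, 3))*36 = (1*9)*36 = 9*36 = 324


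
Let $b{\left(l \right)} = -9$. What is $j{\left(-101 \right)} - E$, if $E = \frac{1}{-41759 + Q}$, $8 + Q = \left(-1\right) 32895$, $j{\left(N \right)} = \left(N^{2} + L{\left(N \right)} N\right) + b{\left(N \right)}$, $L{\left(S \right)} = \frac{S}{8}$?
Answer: $\frac{3424633951}{298648} \approx 11467.0$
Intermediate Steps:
$L{\left(S \right)} = \frac{S}{8}$ ($L{\left(S \right)} = S \frac{1}{8} = \frac{S}{8}$)
$j{\left(N \right)} = -9 + \frac{9 N^{2}}{8}$ ($j{\left(N \right)} = \left(N^{2} + \frac{N}{8} N\right) - 9 = \left(N^{2} + \frac{N^{2}}{8}\right) - 9 = \frac{9 N^{2}}{8} - 9 = -9 + \frac{9 N^{2}}{8}$)
$Q = -32903$ ($Q = -8 - 32895 = -32903$)
$E = - \frac{1}{74662}$ ($E = \frac{1}{-41759 - 32903} = \frac{1}{-74662} = - \frac{1}{74662} \approx -1.3394 \cdot 10^{-5}$)
$j{\left(-101 \right)} - E = \left(-9 + \frac{9 \left(-101\right)^{2}}{8}\right) - - \frac{1}{74662} = \left(-9 + \frac{9}{8} \cdot 10201\right) + \frac{1}{74662} = \left(-9 + \frac{91809}{8}\right) + \frac{1}{74662} = \frac{91737}{8} + \frac{1}{74662} = \frac{3424633951}{298648}$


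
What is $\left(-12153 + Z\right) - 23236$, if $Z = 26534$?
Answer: $-8855$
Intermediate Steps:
$\left(-12153 + Z\right) - 23236 = \left(-12153 + 26534\right) - 23236 = 14381 - 23236 = -8855$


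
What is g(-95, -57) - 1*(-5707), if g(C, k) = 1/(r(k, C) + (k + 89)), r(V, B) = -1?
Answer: 176918/31 ≈ 5707.0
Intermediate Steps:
g(C, k) = 1/(88 + k) (g(C, k) = 1/(-1 + (k + 89)) = 1/(-1 + (89 + k)) = 1/(88 + k))
g(-95, -57) - 1*(-5707) = 1/(88 - 57) - 1*(-5707) = 1/31 + 5707 = 176918/31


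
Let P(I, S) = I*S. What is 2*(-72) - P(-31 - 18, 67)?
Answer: 3139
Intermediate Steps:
2*(-72) - P(-31 - 18, 67) = 2*(-72) - (-31 - 18)*67 = -144 - (-49)*67 = -144 - 1*(-3283) = -144 + 3283 = 3139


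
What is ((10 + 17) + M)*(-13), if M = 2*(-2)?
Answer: -299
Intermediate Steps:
M = -4
((10 + 17) + M)*(-13) = ((10 + 17) - 4)*(-13) = (27 - 4)*(-13) = 23*(-13) = -299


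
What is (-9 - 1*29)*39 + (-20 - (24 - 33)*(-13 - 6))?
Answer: -1673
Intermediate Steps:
(-9 - 1*29)*39 + (-20 - (24 - 33)*(-13 - 6)) = (-9 - 29)*39 + (-20 - (-9)*(-19)) = -38*39 + (-20 - 1*171) = -1482 + (-20 - 171) = -1482 - 191 = -1673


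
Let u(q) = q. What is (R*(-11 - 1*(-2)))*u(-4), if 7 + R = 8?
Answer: 36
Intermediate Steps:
R = 1 (R = -7 + 8 = 1)
(R*(-11 - 1*(-2)))*u(-4) = (1*(-11 - 1*(-2)))*(-4) = (1*(-11 + 2))*(-4) = (1*(-9))*(-4) = -9*(-4) = 36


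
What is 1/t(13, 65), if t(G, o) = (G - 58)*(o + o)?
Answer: -1/5850 ≈ -0.00017094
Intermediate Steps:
t(G, o) = 2*o*(-58 + G) (t(G, o) = (-58 + G)*(2*o) = 2*o*(-58 + G))
1/t(13, 65) = 1/(2*65*(-58 + 13)) = 1/(2*65*(-45)) = 1/(-5850) = -1/5850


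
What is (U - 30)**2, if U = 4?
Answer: 676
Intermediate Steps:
(U - 30)**2 = (4 - 30)**2 = (-26)**2 = 676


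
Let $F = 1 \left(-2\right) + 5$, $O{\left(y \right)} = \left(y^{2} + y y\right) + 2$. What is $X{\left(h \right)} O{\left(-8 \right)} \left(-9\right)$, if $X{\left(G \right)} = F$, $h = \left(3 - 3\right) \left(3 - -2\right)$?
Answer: $-3510$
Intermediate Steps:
$h = 0$ ($h = 0 \left(3 + 2\right) = 0 \cdot 5 = 0$)
$O{\left(y \right)} = 2 + 2 y^{2}$ ($O{\left(y \right)} = \left(y^{2} + y^{2}\right) + 2 = 2 y^{2} + 2 = 2 + 2 y^{2}$)
$F = 3$ ($F = -2 + 5 = 3$)
$X{\left(G \right)} = 3$
$X{\left(h \right)} O{\left(-8 \right)} \left(-9\right) = 3 \left(2 + 2 \left(-8\right)^{2}\right) \left(-9\right) = 3 \left(2 + 2 \cdot 64\right) \left(-9\right) = 3 \left(2 + 128\right) \left(-9\right) = 3 \cdot 130 \left(-9\right) = 390 \left(-9\right) = -3510$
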